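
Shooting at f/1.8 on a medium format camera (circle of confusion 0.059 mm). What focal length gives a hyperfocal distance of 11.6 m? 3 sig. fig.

From H = f²/(N·c) + f, with f ≪ H: f ≈ √(H·N·c) = √(11600 × 1.8 × 0.059) = √1231.9 ≈ 35.10 mm.
Exact: f² + N·c·f − N·c·H = 0 ⇒ f = (−N·c + √((N·c)² + 4·N·c·H))/2 = (−0.1062 + √4927.7)/2 ≈ 35.046 mm ≈ 35.0 mm.

35.0 mm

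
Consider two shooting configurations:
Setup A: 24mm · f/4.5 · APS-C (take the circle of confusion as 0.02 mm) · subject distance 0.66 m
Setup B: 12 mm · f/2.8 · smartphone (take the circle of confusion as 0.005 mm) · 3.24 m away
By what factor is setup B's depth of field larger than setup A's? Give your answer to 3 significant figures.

Setup A: H = 24²/(4.5×0.02) + 24 ≈ 6424.0 mm; DoF = Df − Dn = 732.82 − 600.34 ≈ 132.48 mm.
Setup B: H = 12²/(2.8×0.005) + 12 ≈ 10297.7 mm; DoF = Df − Dn = 4721.9 − 2466.1 ≈ 2255.8 mm.
Ratio = 2255.8 / 132.48 ≈ 17.0.

17.0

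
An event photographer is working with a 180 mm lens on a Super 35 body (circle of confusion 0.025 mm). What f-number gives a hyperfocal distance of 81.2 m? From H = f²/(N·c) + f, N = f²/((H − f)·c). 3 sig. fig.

f/16

Rearrange H = f²/(N·c) + f for N: N = f² / ((H − f)·c).
N = 180² / ((81200 − 180) × 0.025) = 32400 / 2026 ≈ 16.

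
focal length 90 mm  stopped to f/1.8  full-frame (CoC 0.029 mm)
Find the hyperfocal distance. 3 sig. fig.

Hyperfocal distance H = f²/(N·c) + f = 90²/(1.8 × 0.029) + 90 = 8100/0.0522 + 90 ≈ 155262.4 mm ≈ 155 m.

155 m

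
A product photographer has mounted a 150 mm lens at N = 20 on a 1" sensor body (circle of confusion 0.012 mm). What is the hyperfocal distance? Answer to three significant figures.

Hyperfocal distance H = f²/(N·c) + f = 150²/(20 × 0.012) + 150 = 22500/0.24 + 150 ≈ 93900.0 mm ≈ 93.9 m.

93.9 m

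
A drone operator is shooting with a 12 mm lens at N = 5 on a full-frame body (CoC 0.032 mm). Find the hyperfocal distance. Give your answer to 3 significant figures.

Hyperfocal distance H = f²/(N·c) + f = 12²/(5 × 0.032) + 12 = 144/0.16 + 12 ≈ 912.0 mm ≈ 0.912 m.

0.912 m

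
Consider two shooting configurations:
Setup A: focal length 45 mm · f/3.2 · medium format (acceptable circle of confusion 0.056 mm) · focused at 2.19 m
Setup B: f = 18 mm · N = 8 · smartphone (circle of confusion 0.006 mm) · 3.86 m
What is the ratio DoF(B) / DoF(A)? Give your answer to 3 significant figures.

7.54

Setup A: H = 45²/(3.2×0.056) + 45 ≈ 11345.2 mm; DoF = Df − Dn = 2703.10 − 1840.62 ≈ 862.48 mm.
Setup B: H = 18²/(8×0.006) + 18 ≈ 6768.0 mm; DoF = Df − Dn = 8959.8 − 2459.9 ≈ 6499.9 mm.
Ratio = 6499.9 / 862.48 ≈ 7.54.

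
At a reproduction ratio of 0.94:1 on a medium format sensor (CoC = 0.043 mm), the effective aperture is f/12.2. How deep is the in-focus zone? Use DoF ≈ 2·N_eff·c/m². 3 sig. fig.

1.19 mm

At magnification m, DoF ≈ 2·N_eff·c/m² = 2 × 12.2 × 0.043 / 0.94² = 1.049 / 0.8836 ≈ 1.19 mm.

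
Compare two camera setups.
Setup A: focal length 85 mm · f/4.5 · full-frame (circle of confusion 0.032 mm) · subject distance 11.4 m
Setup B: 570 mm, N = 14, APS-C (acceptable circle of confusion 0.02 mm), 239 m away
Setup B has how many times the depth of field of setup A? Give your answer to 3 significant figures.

Setup A: H = 85²/(4.5×0.032) + 85 ≈ 50258.6 mm; DoF = Df − Dn = 14719.5 − 9302.2 ≈ 5417.3 mm.
Setup B: H = 570²/(14×0.02) + 570 ≈ 1160927.1 mm; DoF = Df − Dn = 300810 − 198261 ≈ 102549 mm.
Ratio = 102549 / 5417.3 ≈ 18.9.

18.9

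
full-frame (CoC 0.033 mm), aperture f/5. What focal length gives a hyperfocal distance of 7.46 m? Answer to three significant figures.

From H = f²/(N·c) + f, with f ≪ H: f ≈ √(H·N·c) = √(7460 × 5 × 0.033) = √1230.9 ≈ 35.08 mm.
Exact: f² + N·c·f − N·c·H = 0 ⇒ f = (−N·c + √((N·c)² + 4·N·c·H))/2 = (−0.165 + √4923.6)/2 ≈ 35.002 mm ≈ 35.0 mm.

35.0 mm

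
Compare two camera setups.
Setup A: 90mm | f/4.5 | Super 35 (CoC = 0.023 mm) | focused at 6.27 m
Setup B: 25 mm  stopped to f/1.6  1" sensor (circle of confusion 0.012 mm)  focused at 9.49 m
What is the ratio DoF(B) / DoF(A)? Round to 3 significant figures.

6.05

Setup A: H = 90²/(4.5×0.023) + 90 ≈ 78350.9 mm; DoF = Df − Dn = 6807.57 − 5811.12 ≈ 996.45 mm.
Setup B: H = 25²/(1.6×0.012) + 25 ≈ 32577.1 mm; DoF = Df − Dn = 13380.6 − 7352.2 ≈ 6028.4 mm.
Ratio = 6028.4 / 996.45 ≈ 6.05.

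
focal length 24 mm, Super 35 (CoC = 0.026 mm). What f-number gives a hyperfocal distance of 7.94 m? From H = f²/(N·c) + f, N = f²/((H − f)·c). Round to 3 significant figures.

Rearrange H = f²/(N·c) + f for N: N = f² / ((H − f)·c).
N = 24² / ((7940 − 24) × 0.026) = 576 / 205.8 ≈ 2.80.

f/2.80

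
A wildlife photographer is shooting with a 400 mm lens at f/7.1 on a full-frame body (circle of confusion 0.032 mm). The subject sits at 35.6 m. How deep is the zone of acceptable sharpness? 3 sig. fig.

3.57 m

Hyperfocal distance H = f²/(N·c) + f = 400²/(7.1 × 0.032) + 400 = 160000/0.2272 + 400 ≈ 704625.4 mm ≈ 704.6 m.
Near limit Dn = s·(H − f)/(H + s − 2f) = 35600 × (704625.4 − 400) / (704625.4 + 35600 − 2 × 400) = 35600 × 704225.4 / 739425.4 ≈ 33905.3 mm.
Far limit Df = s·(H − f)/(H − s) = 35600 × (704625.4 − 400) / (704625.4 − 35600) = 35600 × 704225.4 / 669025.4 ≈ 37473.1 mm.
Depth of field = Df − Dn = 37473.1 − 33905.3 ≈ 3567.8 mm ≈ 3.57 m.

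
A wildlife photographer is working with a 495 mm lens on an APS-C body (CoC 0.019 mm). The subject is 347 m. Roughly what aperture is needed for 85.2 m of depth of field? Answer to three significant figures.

Write h = H − f = f²/(N·c). The thin-lens limits are Dn = s·h/(h + (s−f)) and Df = s·h/(h − (s−f)), so DoF = Df − Dn = 2·s·(s−f)·h / (h² − (s−f)²).
That is a quadratic in h: DoF·h² − 2·s·(s−f)·h − DoF·(s−f)² = 0 ⇒ h = (s−f)·(s + √(s² + DoF²)) / DoF = 346505 × (347000 + √(347000² + 85200²)) / 85200 = 346505 × (347000 + 357307) / 85200 ≈ 2864387 mm.
Then N = f²/(c·h) = 495² / (0.019 × 2864387) = 245025 / 54423 ≈ 4.50.

f/4.50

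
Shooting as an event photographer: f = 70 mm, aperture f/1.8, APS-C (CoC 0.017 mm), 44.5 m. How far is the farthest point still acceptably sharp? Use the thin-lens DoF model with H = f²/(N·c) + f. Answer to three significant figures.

61.6 m

Hyperfocal distance H = f²/(N·c) + f = 70²/(1.8 × 0.017) + 70 = 4900/0.0306 + 70 ≈ 160200.7 mm ≈ 160.2 m.
Far limit Df = s·(H − f)/(H − s) = 44500 × (160200.7 − 70) / (160200.7 − 44500) = 44500 × 160130.7 / 115700.7 ≈ 61588 mm ≈ 61.6 m.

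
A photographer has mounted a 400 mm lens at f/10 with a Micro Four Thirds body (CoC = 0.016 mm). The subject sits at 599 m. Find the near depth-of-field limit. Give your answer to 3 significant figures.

Hyperfocal distance H = f²/(N·c) + f = 400²/(10 × 0.016) + 400 = 160000/0.16 + 400 ≈ 1000400.0 mm ≈ 1000 m.
Near limit Dn = s·(H − f)/(H + s − 2f) = 599000 × (1000400.0 − 400) / (1000400.0 + 599000 − 2 × 400) = 599000 × 1000000.0 / 1598600.0 ≈ 374703 mm ≈ 375 m.

375 m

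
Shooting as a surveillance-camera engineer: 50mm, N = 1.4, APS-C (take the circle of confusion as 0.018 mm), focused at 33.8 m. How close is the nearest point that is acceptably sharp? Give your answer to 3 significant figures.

Hyperfocal distance H = f²/(N·c) + f = 50²/(1.4 × 0.018) + 50 = 2500/0.0252 + 50 ≈ 99256.3 mm ≈ 99.26 m.
Near limit Dn = s·(H − f)/(H + s − 2f) = 33800 × (99256.3 − 50) / (99256.3 + 33800 − 2 × 50) = 33800 × 99206.3 / 132956.3 ≈ 25220 mm ≈ 25.2 m.

25.2 m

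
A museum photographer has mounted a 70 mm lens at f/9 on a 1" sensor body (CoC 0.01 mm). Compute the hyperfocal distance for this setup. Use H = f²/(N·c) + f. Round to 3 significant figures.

54.5 m

Hyperfocal distance H = f²/(N·c) + f = 70²/(9 × 0.01) + 70 = 4900/0.09 + 70 ≈ 54514.4 mm ≈ 54.5 m.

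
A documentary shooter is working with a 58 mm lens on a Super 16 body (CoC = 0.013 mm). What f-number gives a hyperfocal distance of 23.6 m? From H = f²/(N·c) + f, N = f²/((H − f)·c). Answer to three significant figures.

f/11

Rearrange H = f²/(N·c) + f for N: N = f² / ((H − f)·c).
N = 58² / ((23600 − 58) × 0.013) = 3364 / 306.0 ≈ 11.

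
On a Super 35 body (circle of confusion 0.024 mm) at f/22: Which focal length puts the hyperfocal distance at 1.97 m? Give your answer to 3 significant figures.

From H = f²/(N·c) + f, with f ≪ H: f ≈ √(H·N·c) = √(1970 × 22 × 0.024) = √1040.2 ≈ 32.25 mm.
Exact: f² + N·c·f − N·c·H = 0 ⇒ f = (−N·c + √((N·c)² + 4·N·c·H))/2 = (−0.528 + √4160.9)/2 ≈ 31.989 mm ≈ 32.0 mm.

32.0 mm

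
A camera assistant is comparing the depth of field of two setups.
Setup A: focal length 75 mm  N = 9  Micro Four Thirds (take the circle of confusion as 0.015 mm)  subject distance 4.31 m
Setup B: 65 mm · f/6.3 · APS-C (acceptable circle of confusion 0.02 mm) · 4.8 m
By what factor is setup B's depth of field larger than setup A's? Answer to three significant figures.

Setup A: H = 75²/(9×0.015) + 75 ≈ 41741.7 mm; DoF = Df − Dn = 4797.63 − 3912.35 ≈ 885.28 mm.
Setup B: H = 65²/(6.3×0.02) + 65 ≈ 33596.7 mm; DoF = Df − Dn = 5589.3 − 4206.1 ≈ 1383.2 mm.
Ratio = 1383.2 / 885.28 ≈ 1.56.

1.56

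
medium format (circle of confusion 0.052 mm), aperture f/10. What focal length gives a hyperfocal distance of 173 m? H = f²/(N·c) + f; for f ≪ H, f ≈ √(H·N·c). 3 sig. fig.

From H = f²/(N·c) + f, with f ≪ H: f ≈ √(H·N·c) = √(173000 × 10 × 0.052) = √89960 ≈ 299.9 mm.
The +f correction barely moves this — solving exactly, f² + N·c·f − N·c·H = 0 ⇒ f = (−N·c + √((N·c)² + 4·N·c·H))/2 = (−0.52 + √359840)/2 ≈ 299.67 mm, so f ≈ 300 mm.

300 mm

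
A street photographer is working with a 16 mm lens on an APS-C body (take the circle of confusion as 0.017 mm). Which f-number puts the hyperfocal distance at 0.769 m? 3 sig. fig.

f/20

Rearrange H = f²/(N·c) + f for N: N = f² / ((H − f)·c).
N = 16² / ((769 − 16) × 0.017) = 256 / 12.80 ≈ 20.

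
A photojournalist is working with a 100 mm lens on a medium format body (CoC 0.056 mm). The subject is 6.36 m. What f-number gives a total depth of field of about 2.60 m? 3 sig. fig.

f/5.61

Write h = H − f = f²/(N·c). The thin-lens limits are Dn = s·h/(h + (s−f)) and Df = s·h/(h − (s−f)), so DoF = Df − Dn = 2·s·(s−f)·h / (h² − (s−f)²).
That is a quadratic in h: DoF·h² − 2·s·(s−f)·h − DoF·(s−f)² = 0 ⇒ h = (s−f)·(s + √(s² + DoF²)) / DoF = 6260 × (6360 + √(6360² + 2600²)) / 2600 = 6260 × (6360 + 6870.92) / 2600 ≈ 31856 mm.
Then N = f²/(c·h) = 100² / (0.056 × 31856) = 10000 / 1783.9 ≈ 5.61.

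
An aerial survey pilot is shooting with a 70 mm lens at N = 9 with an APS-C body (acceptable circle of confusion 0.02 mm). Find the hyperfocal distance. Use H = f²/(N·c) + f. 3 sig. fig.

27.3 m

Hyperfocal distance H = f²/(N·c) + f = 70²/(9 × 0.02) + 70 = 4900/0.18 + 70 ≈ 27292.2 mm ≈ 27.3 m.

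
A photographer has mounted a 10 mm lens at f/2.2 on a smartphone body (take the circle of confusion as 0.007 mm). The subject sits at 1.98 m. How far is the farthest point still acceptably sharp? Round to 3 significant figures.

Hyperfocal distance H = f²/(N·c) + f = 10²/(2.2 × 0.007) + 10 = 100/0.0154 + 10 ≈ 6503.5 mm ≈ 6.504 m.
Far limit Df = s·(H − f)/(H − s) = 1980 × (6503.5 − 10) / (6503.5 − 1980) = 1980 × 6493.5 / 4523.5 ≈ 2842.3 mm ≈ 2.84 m.

2.84 m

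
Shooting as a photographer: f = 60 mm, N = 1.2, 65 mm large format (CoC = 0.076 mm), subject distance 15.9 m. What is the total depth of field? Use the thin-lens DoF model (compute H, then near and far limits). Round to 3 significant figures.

Hyperfocal distance H = f²/(N·c) + f = 60²/(1.2 × 0.076) + 60 = 3600/0.0912 + 60 ≈ 39533.7 mm ≈ 39.53 m.
Near limit Dn = s·(H − f)/(H + s − 2f) = 15900 × (39533.7 − 60) / (39533.7 + 15900 − 2 × 60) = 15900 × 39473.7 / 55313.7 ≈ 11347 mm.
Far limit Df = s·(H − f)/(H − s) = 15900 × (39533.7 − 60) / (39533.7 − 15900) = 15900 × 39473.7 / 23633.7 ≈ 26557 mm.
Depth of field = Df − Dn = 26557 − 11347 ≈ 15210 mm ≈ 15.2 m.

15.2 m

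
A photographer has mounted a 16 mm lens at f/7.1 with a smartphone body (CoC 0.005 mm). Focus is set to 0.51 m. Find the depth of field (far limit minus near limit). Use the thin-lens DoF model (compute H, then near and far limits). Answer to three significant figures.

Hyperfocal distance H = f²/(N·c) + f = 16²/(7.1 × 0.005) + 16 = 256/0.0355 + 16 ≈ 7227.3 mm ≈ 7.227 m.
Near limit Dn = s·(H − f)/(H + s − 2f) = 510 × (7227.3 − 16) / (7227.3 + 510 − 2 × 16) = 510 × 7211.3 / 7705.3 ≈ 477.303 mm.
Far limit Df = s·(H − f)/(H − s) = 510 × (7227.3 − 16) / (7227.3 − 510) = 510 × 7211.3 / 6717.3 ≈ 547.506 mm.
Depth of field = Df − Dn = 547.506 − 477.303 ≈ 70.203 mm.

70.2 mm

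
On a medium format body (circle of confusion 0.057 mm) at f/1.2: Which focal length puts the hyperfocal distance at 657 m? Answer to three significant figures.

212 mm

From H = f²/(N·c) + f, with f ≪ H: f ≈ √(H·N·c) = √(657000 × 1.2 × 0.057) = √44939 ≈ 212.0 mm.
The +f correction barely moves this — solving exactly, f² + N·c·f − N·c·H = 0 ⇒ f = (−N·c + √((N·c)² + 4·N·c·H))/2 = (−0.0684 + √179755)/2 ≈ 211.95 mm, so f ≈ 212 mm.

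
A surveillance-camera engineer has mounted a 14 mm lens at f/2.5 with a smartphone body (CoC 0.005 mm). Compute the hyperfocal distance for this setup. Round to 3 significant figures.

Hyperfocal distance H = f²/(N·c) + f = 14²/(2.5 × 0.005) + 14 = 196/0.0125 + 14 ≈ 15694.0 mm ≈ 15.7 m.

15.7 m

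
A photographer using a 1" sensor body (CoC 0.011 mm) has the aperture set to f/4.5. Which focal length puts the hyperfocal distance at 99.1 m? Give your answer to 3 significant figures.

70.0 mm

From H = f²/(N·c) + f, with f ≪ H: f ≈ √(H·N·c) = √(99100 × 4.5 × 0.011) = √4905.4 ≈ 70.04 mm.
The +f correction barely moves this — solving exactly, f² + N·c·f − N·c·H = 0 ⇒ f = (−N·c + √((N·c)² + 4·N·c·H))/2 = (−0.0495 + √19622)/2 ≈ 70.014 mm, so f ≈ 70.0 mm.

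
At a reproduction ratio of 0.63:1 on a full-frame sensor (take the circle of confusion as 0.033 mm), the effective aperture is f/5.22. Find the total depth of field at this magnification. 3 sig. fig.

At magnification m, DoF ≈ 2·N_eff·c/m² = 2 × 5.22 × 0.033 / 0.63² = 0.3445 / 0.3969 ≈ 0.868 mm.

0.868 mm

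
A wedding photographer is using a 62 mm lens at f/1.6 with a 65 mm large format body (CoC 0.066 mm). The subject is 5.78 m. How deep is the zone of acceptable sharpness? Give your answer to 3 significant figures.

Hyperfocal distance H = f²/(N·c) + f = 62²/(1.6 × 0.066) + 62 = 3844/0.1056 + 62 ≈ 36463.5 mm ≈ 36.46 m.
Near limit Dn = s·(H − f)/(H + s − 2f) = 5780 × (36463.5 − 62) / (36463.5 + 5780 − 2 × 62) = 5780 × 36401.5 / 42119.5 ≈ 4995.3 mm.
Far limit Df = s·(H − f)/(H − s) = 5780 × (36463.5 − 62) / (36463.5 − 5780) = 5780 × 36401.5 / 30683.5 ≈ 6857.1 mm.
Depth of field = Df − Dn = 6857.1 − 4995.3 ≈ 1861.8 mm ≈ 1.86 m.

1.86 m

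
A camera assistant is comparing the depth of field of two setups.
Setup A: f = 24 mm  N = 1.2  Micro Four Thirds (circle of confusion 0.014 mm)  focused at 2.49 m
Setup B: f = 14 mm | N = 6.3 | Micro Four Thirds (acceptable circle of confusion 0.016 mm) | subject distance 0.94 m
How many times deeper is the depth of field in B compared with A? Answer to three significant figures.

3.22

Setup A: H = 24²/(1.2×0.014) + 24 ≈ 34309.7 mm; DoF = Df − Dn = 2682.97 − 2322.92 ≈ 360.05 mm.
Setup B: H = 14²/(6.3×0.016) + 14 ≈ 1958.4 mm; DoF = Df − Dn = 1794.7 − 636.8 ≈ 1157.9 mm.
Ratio = 1157.9 / 360.05 ≈ 3.22.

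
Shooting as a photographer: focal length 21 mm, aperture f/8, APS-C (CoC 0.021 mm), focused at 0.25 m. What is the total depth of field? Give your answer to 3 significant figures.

Hyperfocal distance H = f²/(N·c) + f = 21²/(8 × 0.021) + 21 = 441/0.168 + 21 ≈ 2646.0 mm ≈ 2.646 m.
Near limit Dn = s·(H − f)/(H + s − 2f) = 250 × (2646.0 − 21) / (2646.0 + 250 − 2 × 21) = 250 × 2625.0 / 2854.0 ≈ 229.940 mm.
Far limit Df = s·(H − f)/(H − s) = 250 × (2646.0 − 21) / (2646.0 − 250) = 250 × 2625.0 / 2396.0 ≈ 273.894 mm.
Depth of field = Df − Dn = 273.894 − 229.940 ≈ 43.954 mm.

44.0 mm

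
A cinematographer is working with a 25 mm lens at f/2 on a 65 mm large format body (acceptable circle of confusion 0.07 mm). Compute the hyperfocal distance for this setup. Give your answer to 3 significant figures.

4.49 m

Hyperfocal distance H = f²/(N·c) + f = 25²/(2 × 0.07) + 25 = 625/0.14 + 25 ≈ 4489.3 mm ≈ 4.49 m.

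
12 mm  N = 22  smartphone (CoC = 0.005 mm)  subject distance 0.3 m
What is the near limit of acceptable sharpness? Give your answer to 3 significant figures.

Hyperfocal distance H = f²/(N·c) + f = 12²/(22 × 0.005) + 12 = 144/0.11 + 12 ≈ 1321.1 mm ≈ 1.321 m.
Near limit Dn = s·(H − f)/(H + s − 2f) = 300 × (1321.1 − 12) / (1321.1 + 300 − 2 × 12) = 300 × 1309.1 / 1597.1 ≈ 245.90 mm.

246 mm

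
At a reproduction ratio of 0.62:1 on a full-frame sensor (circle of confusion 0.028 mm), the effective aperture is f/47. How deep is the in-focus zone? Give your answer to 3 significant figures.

At magnification m, DoF ≈ 2·N_eff·c/m² = 2 × 47 × 0.028 / 0.62² = 2.632 / 0.3844 ≈ 6.85 mm.

6.85 mm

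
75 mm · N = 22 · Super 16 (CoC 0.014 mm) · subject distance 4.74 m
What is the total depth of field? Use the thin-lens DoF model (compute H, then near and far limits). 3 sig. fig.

2.59 m

Hyperfocal distance H = f²/(N·c) + f = 75²/(22 × 0.014) + 75 = 5625/0.308 + 75 ≈ 18338.0 mm ≈ 18.34 m.
Near limit Dn = s·(H − f)/(H + s − 2f) = 4740 × (18338.0 − 75) / (18338.0 + 4740 − 2 × 75) = 4740 × 18263.0 / 22928.0 ≈ 3775.6 mm.
Far limit Df = s·(H − f)/(H − s) = 4740 × (18338.0 − 75) / (18338.0 − 4740) = 4740 × 18263.0 / 13598.0 ≈ 6366.1 mm.
Depth of field = Df − Dn = 6366.1 − 3775.6 ≈ 2590.5 mm ≈ 2.59 m.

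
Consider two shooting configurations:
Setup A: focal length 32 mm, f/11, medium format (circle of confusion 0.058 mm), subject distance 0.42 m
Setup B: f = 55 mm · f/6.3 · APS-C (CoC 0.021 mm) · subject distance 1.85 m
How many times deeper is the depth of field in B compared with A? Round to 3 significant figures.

Setup A: H = 32²/(11×0.058) + 32 ≈ 1637.0 mm; DoF = Df − Dn = 553.90 − 338.23 ≈ 215.67 mm.
Setup B: H = 55²/(6.3×0.021) + 55 ≈ 22919.7 mm; DoF = Df − Dn = 2007.61 − 1715.34 ≈ 292.27 mm.
Ratio = 292.27 / 215.67 ≈ 1.36.

1.36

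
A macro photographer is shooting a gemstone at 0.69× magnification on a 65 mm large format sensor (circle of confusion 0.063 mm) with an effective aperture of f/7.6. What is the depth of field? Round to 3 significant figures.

2.01 mm

At magnification m, DoF ≈ 2·N_eff·c/m² = 2 × 7.6 × 0.063 / 0.69² = 0.9576 / 0.4761 ≈ 2.01 mm.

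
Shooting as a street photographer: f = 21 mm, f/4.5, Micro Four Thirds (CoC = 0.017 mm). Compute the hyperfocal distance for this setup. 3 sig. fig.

Hyperfocal distance H = f²/(N·c) + f = 21²/(4.5 × 0.017) + 21 = 441/0.0765 + 21 ≈ 5785.7 mm ≈ 5.79 m.

5.79 m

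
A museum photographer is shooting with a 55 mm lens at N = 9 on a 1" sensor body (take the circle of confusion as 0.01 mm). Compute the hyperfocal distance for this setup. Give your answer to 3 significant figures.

33.7 m

Hyperfocal distance H = f²/(N·c) + f = 55²/(9 × 0.01) + 55 = 3025/0.09 + 55 ≈ 33666.1 mm ≈ 33.7 m.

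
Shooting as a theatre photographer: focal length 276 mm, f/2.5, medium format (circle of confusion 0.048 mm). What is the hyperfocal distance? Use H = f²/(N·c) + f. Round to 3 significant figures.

Hyperfocal distance H = f²/(N·c) + f = 276²/(2.5 × 0.048) + 276 = 76176/0.12 + 276 ≈ 635076.0 mm ≈ 635 m.

635 m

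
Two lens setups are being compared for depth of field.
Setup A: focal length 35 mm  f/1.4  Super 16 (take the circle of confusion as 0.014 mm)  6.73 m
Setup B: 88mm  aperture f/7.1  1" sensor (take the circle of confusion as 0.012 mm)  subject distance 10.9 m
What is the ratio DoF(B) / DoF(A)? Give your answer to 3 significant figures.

1.80

Setup A: H = 35²/(1.4×0.014) + 35 ≈ 62535.0 mm; DoF = Df − Dn = 7537.4 − 6078.8 ≈ 1458.6 mm.
Setup B: H = 88²/(7.1×0.012) + 88 ≈ 90980.0 mm; DoF = Df − Dn = 12371.7 − 9741.2 ≈ 2630.5 mm.
Ratio = 2630.5 / 1458.6 ≈ 1.80.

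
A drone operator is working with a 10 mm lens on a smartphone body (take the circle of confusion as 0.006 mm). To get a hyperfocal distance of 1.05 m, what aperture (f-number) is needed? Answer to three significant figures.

Rearrange H = f²/(N·c) + f for N: N = f² / ((H − f)·c).
N = 10² / ((1050 − 10) × 0.006) = 100 / 6.240 ≈ 16.

f/16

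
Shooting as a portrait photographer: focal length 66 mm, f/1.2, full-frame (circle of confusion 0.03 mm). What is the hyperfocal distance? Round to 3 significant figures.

Hyperfocal distance H = f²/(N·c) + f = 66²/(1.2 × 0.03) + 66 = 4356/0.036 + 66 ≈ 121066.0 mm ≈ 121 m.

121 m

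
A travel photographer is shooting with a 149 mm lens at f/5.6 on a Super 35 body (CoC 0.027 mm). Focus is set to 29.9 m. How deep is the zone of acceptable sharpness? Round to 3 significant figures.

Hyperfocal distance H = f²/(N·c) + f = 149²/(5.6 × 0.027) + 149 = 22201/0.1512 + 149 ≈ 146981.0 mm ≈ 147.0 m.
Near limit Dn = s·(H − f)/(H + s − 2f) = 29900 × (146981.0 − 149) / (146981.0 + 29900 − 2 × 149) = 29900 × 146832.0 / 176583.0 ≈ 24862 mm.
Far limit Df = s·(H − f)/(H − s) = 29900 × (146981.0 − 149) / (146981.0 − 29900) = 29900 × 146832.0 / 117081.0 ≈ 37498 mm.
Depth of field = Df − Dn = 37498 − 24862 ≈ 12636 mm ≈ 12.6 m.

12.6 m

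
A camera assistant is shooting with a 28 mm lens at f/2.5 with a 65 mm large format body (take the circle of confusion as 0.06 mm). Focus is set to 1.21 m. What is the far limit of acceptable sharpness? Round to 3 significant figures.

1.56 m

Hyperfocal distance H = f²/(N·c) + f = 28²/(2.5 × 0.06) + 28 = 784/0.15 + 28 ≈ 5254.7 mm ≈ 5.255 m.
Far limit Df = s·(H − f)/(H − s) = 1210 × (5254.7 − 28) / (5254.7 − 1210) = 1210 × 5226.7 / 4044.7 ≈ 1563.6 mm ≈ 1.56 m.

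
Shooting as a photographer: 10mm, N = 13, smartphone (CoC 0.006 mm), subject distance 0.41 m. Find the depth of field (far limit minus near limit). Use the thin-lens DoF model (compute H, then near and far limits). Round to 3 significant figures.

Hyperfocal distance H = f²/(N·c) + f = 10²/(13 × 0.006) + 10 = 100/0.078 + 10 ≈ 1292.1 mm ≈ 1.292 m.
Near limit Dn = s·(H − f)/(H + s − 2f) = 410 × (1292.1 − 10) / (1292.1 + 410 − 2 × 10) = 410 × 1282.1 / 1682.1 ≈ 312.50 mm.
Far limit Df = s·(H − f)/(H − s) = 410 × (1292.1 − 10) / (1292.1 − 410) = 410 × 1282.1 / 882.1 ≈ 595.93 mm.
Depth of field = Df − Dn = 595.93 − 312.50 ≈ 283.43 mm.

283 mm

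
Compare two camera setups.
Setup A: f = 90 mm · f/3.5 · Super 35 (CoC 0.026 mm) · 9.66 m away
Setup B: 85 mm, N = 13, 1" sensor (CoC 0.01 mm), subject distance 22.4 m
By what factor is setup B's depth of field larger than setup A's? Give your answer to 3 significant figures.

10.2

Setup A: H = 90²/(3.5×0.026) + 90 ≈ 89101.0 mm; DoF = Df − Dn = 10823.7 − 8722.2 ≈ 2101.5 mm.
Setup B: H = 85²/(13×0.01) + 85 ≈ 55661.9 mm; DoF = Df − Dn = 37428 − 15983 ≈ 21445 mm.
Ratio = 21445 / 2101.5 ≈ 10.2.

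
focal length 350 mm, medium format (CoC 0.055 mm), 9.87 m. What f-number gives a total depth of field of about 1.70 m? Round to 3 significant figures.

f/20

Write h = H − f = f²/(N·c). The thin-lens limits are Dn = s·h/(h + (s−f)) and Df = s·h/(h − (s−f)), so DoF = Df − Dn = 2·s·(s−f)·h / (h² − (s−f)²).
That is a quadratic in h: DoF·h² − 2·s·(s−f)·h − DoF·(s−f)² = 0 ⇒ h = (s−f)·(s + √(s² + DoF²)) / DoF = 9520 × (9870 + √(9870² + 1700²)) / 1700 = 9520 × (9870 + 10015.3) / 1700 ≈ 111358 mm.
Then N = f²/(c·h) = 350² / (0.055 × 111358) = 122500 / 6124.7 ≈ 20.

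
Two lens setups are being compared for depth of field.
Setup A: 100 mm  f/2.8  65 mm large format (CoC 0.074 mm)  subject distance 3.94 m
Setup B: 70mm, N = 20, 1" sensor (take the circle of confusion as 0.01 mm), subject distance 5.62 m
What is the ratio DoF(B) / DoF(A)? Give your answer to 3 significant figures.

Setup A: H = 100²/(2.8×0.074) + 100 ≈ 48362.5 mm; DoF = Df − Dn = 4280.58 − 3649.62 ≈ 630.96 mm.
Setup B: H = 70²/(20×0.01) + 70 ≈ 24570.0 mm; DoF = Df − Dn = 7266.0 − 4582.0 ≈ 2684.0 mm.
Ratio = 2684.0 / 630.96 ≈ 4.25.

4.25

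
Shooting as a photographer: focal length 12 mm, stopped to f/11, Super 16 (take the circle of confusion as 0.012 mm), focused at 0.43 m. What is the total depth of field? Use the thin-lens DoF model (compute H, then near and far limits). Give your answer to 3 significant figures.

386 mm

Hyperfocal distance H = f²/(N·c) + f = 12²/(11 × 0.012) + 12 = 144/0.132 + 12 ≈ 1102.9 mm ≈ 1.103 m.
Near limit Dn = s·(H − f)/(H + s − 2f) = 430 × (1102.9 − 12) / (1102.9 + 430 − 2 × 12) = 430 × 1090.9 / 1508.9 ≈ 310.88 mm.
Far limit Df = s·(H − f)/(H − s) = 430 × (1102.9 − 12) / (1102.9 − 430) = 430 × 1090.9 / 672.9 ≈ 697.11 mm.
Depth of field = Df − Dn = 697.11 − 310.88 ≈ 386.23 mm.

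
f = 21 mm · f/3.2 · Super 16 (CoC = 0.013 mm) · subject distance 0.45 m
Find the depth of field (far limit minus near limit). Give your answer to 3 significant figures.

Hyperfocal distance H = f²/(N·c) + f = 21²/(3.2 × 0.013) + 21 = 441/0.0416 + 21 ≈ 10622.0 mm ≈ 10.62 m.
Near limit Dn = s·(H − f)/(H + s − 2f) = 450 × (10622.0 − 21) / (10622.0 + 450 − 2 × 21) = 450 × 10601.0 / 11030.0 ≈ 432.498 mm.
Far limit Df = s·(H − f)/(H − s) = 450 × (10622.0 − 21) / (10622.0 − 450) = 450 × 10601.0 / 10172.0 ≈ 468.979 mm.
Depth of field = Df − Dn = 468.979 − 432.498 ≈ 36.481 mm.

36.5 mm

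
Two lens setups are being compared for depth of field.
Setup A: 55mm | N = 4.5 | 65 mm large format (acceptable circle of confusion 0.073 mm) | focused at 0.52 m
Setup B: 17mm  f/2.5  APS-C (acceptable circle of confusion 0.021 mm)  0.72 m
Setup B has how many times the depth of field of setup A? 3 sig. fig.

Setup A: H = 55²/(4.5×0.073) + 55 ≈ 9263.5 mm; DoF = Df − Dn = 547.655 − 495.004 ≈ 52.651 mm.
Setup B: H = 17²/(2.5×0.021) + 17 ≈ 5521.8 mm; DoF = Df − Dn = 825.41 − 638.46 ≈ 186.95 mm.
Ratio = 186.95 / 52.651 ≈ 3.55.

3.55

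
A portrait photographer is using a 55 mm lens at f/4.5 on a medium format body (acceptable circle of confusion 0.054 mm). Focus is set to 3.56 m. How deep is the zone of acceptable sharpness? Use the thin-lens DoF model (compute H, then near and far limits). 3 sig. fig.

2.18 m

Hyperfocal distance H = f²/(N·c) + f = 55²/(4.5 × 0.054) + 55 = 3025/0.243 + 55 ≈ 12503.6 mm ≈ 12.50 m.
Near limit Dn = s·(H − f)/(H + s − 2f) = 3560 × (12503.6 − 55) / (12503.6 + 3560 − 2 × 55) = 3560 × 12448.6 / 15953.6 ≈ 2777.9 mm.
Far limit Df = s·(H − f)/(H − s) = 3560 × (12503.6 − 55) / (12503.6 − 3560) = 3560 × 12448.6 / 8943.6 ≈ 4955.2 mm.
Depth of field = Df − Dn = 4955.2 − 2777.9 ≈ 2177.3 mm ≈ 2.18 m.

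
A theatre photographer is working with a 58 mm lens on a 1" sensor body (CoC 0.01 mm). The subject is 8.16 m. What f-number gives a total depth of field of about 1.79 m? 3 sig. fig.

Write h = H − f = f²/(N·c). The thin-lens limits are Dn = s·h/(h + (s−f)) and Df = s·h/(h − (s−f)), so DoF = Df − Dn = 2·s·(s−f)·h / (h² − (s−f)²).
That is a quadratic in h: DoF·h² − 2·s·(s−f)·h − DoF·(s−f)² = 0 ⇒ h = (s−f)·(s + √(s² + DoF²)) / DoF = 8102 × (8160 + √(8160² + 1790²)) / 1790 = 8102 × (8160 + 8354.02) / 1790 ≈ 74747 mm.
Then N = f²/(c·h) = 58² / (0.01 × 74747) = 3364 / 747.47 ≈ 4.50.

f/4.50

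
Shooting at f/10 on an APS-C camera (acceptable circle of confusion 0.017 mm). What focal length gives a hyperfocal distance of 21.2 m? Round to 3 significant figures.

59.9 mm

From H = f²/(N·c) + f, with f ≪ H: f ≈ √(H·N·c) = √(21200 × 10 × 0.017) = √3604.0 ≈ 60.03 mm.
Exact: f² + N·c·f − N·c·H = 0 ⇒ f = (−N·c + √((N·c)² + 4·N·c·H))/2 = (−0.17 + √14416)/2 ≈ 59.948 mm ≈ 59.9 mm.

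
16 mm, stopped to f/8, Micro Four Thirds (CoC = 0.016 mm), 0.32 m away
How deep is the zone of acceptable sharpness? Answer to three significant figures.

Hyperfocal distance H = f²/(N·c) + f = 16²/(8 × 0.016) + 16 = 256/0.128 + 16 ≈ 2016.0 mm ≈ 2.016 m.
Near limit Dn = s·(H − f)/(H + s − 2f) = 320 × (2016.0 − 16) / (2016.0 + 320 − 2 × 16) = 320 × 2000.0 / 2304.0 ≈ 277.778 mm.
Far limit Df = s·(H − f)/(H − s) = 320 × (2016.0 − 16) / (2016.0 − 320) = 320 × 2000.0 / 1696.0 ≈ 377.358 mm.
Depth of field = Df − Dn = 377.358 − 277.778 ≈ 99.580 mm.

99.6 mm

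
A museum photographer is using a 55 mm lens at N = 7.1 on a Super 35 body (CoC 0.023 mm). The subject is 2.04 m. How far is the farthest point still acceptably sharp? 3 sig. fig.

Hyperfocal distance H = f²/(N·c) + f = 55²/(7.1 × 0.023) + 55 = 3025/0.1633 + 55 ≈ 18579.2 mm ≈ 18.58 m.
Far limit Df = s·(H − f)/(H − s) = 2040 × (18579.2 − 55) / (18579.2 − 2040) = 2040 × 18524.2 / 16539.2 ≈ 2284.8 mm ≈ 2.28 m.

2.28 m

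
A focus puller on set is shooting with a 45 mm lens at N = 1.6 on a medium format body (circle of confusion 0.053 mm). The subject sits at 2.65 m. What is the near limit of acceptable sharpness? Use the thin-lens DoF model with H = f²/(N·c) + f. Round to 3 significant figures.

Hyperfocal distance H = f²/(N·c) + f = 45²/(1.6 × 0.053) + 45 = 2025/0.0848 + 45 ≈ 23924.7 mm ≈ 23.92 m.
Near limit Dn = s·(H − f)/(H + s − 2f) = 2650 × (23924.7 − 45) / (23924.7 + 2650 − 2 × 45) = 2650 × 23879.7 / 26484.7 ≈ 2389.3 mm ≈ 2.39 m.

2.39 m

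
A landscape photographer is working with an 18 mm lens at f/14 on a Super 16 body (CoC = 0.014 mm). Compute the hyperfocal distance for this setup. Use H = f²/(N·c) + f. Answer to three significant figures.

1.67 m

Hyperfocal distance H = f²/(N·c) + f = 18²/(14 × 0.014) + 18 = 324/0.196 + 18 ≈ 1671.1 mm ≈ 1.67 m.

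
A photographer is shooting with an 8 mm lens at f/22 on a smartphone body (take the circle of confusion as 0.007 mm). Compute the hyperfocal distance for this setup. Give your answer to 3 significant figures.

424 mm

Hyperfocal distance H = f²/(N·c) + f = 8²/(22 × 0.007) + 8 = 64/0.154 + 8 ≈ 423.6 mm ≈ 0.424 m.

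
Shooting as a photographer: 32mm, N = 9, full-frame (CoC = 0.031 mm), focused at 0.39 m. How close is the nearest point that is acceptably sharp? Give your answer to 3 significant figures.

Hyperfocal distance H = f²/(N·c) + f = 32²/(9 × 0.031) + 32 = 1024/0.279 + 32 ≈ 3702.3 mm ≈ 3.702 m.
Near limit Dn = s·(H − f)/(H + s − 2f) = 390 × (3702.3 − 32) / (3702.3 + 390 − 2 × 32) = 390 × 3670.3 / 4028.3 ≈ 355.34 mm.

355 mm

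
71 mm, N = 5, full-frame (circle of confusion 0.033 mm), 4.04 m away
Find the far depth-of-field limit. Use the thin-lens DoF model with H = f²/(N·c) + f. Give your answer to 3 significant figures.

4.64 m

Hyperfocal distance H = f²/(N·c) + f = 71²/(5 × 0.033) + 71 = 5041/0.165 + 71 ≈ 30622.5 mm ≈ 30.62 m.
Far limit Df = s·(H − f)/(H − s) = 4040 × (30622.5 − 71) / (30622.5 − 4040) = 4040 × 30551.5 / 26582.5 ≈ 4643.2 mm ≈ 4.64 m.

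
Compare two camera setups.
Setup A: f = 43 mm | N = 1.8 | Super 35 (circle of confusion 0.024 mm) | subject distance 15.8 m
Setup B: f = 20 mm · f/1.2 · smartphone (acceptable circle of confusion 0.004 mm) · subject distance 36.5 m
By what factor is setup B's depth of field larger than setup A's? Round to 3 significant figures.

Setup A: H = 43²/(1.8×0.024) + 43 ≈ 42843.9 mm; DoF = Df − Dn = 25006 − 11548 ≈ 13458 mm.
Setup B: H = 20²/(1.2×0.004) + 20 ≈ 83353.3 mm; DoF = Df − Dn = 64919 − 25387 ≈ 39532 mm.
Ratio = 39532 / 13458 ≈ 2.94.

2.94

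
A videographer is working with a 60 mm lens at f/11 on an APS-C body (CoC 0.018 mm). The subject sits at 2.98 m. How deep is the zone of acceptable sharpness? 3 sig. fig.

0.983 m

Hyperfocal distance H = f²/(N·c) + f = 60²/(11 × 0.018) + 60 = 3600/0.198 + 60 ≈ 18241.8 mm ≈ 18.24 m.
Near limit Dn = s·(H − f)/(H + s − 2f) = 2980 × (18241.8 − 60) / (18241.8 + 2980 − 2 × 60) = 2980 × 18181.8 / 21101.8 ≈ 2567.64 mm.
Far limit Df = s·(H − f)/(H − s) = 2980 × (18241.8 − 60) / (18241.8 − 2980) = 2980 × 18181.8 / 15261.8 ≈ 3550.15 mm.
Depth of field = Df − Dn = 3550.15 − 2567.64 ≈ 982.51 mm ≈ 0.983 m.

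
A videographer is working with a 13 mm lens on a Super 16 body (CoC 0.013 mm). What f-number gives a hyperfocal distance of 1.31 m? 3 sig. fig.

f/10

Rearrange H = f²/(N·c) + f for N: N = f² / ((H − f)·c).
N = 13² / ((1310 − 13) × 0.013) = 169 / 16.86 ≈ 10.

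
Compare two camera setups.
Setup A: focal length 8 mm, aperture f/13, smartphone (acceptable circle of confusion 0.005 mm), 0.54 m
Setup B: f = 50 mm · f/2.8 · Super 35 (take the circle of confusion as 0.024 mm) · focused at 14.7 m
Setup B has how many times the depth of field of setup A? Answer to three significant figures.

Setup A: H = 8²/(13×0.005) + 8 ≈ 992.6 mm; DoF = Df − Dn = 1174.71 − 350.58 ≈ 824.13 mm.
Setup B: H = 50²/(2.8×0.024) + 50 ≈ 37252.4 mm; DoF = Df − Dn = 24249 − 10547 ≈ 13702 mm.
Ratio = 13702 / 824.13 ≈ 16.6.

16.6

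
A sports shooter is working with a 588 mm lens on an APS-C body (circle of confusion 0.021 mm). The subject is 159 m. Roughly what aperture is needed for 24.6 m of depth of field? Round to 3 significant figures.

f/7.99

Write h = H − f = f²/(N·c). The thin-lens limits are Dn = s·h/(h + (s−f)) and Df = s·h/(h − (s−f)), so DoF = Df − Dn = 2·s·(s−f)·h / (h² − (s−f)²).
That is a quadratic in h: DoF·h² − 2·s·(s−f)·h − DoF·(s−f)² = 0 ⇒ h = (s−f)·(s + √(s² + DoF²)) / DoF = 158412 × (159000 + √(159000² + 24600²)) / 24600 = 158412 × (159000 + 160892) / 24600 ≈ 2059947 mm.
Then N = f²/(c·h) = 588² / (0.021 × 2059947) = 345744 / 43259 ≈ 7.99.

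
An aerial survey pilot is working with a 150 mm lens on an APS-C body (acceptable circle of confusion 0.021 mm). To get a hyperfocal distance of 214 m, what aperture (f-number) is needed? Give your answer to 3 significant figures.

Rearrange H = f²/(N·c) + f for N: N = f² / ((H − f)·c).
N = 150² / ((214000 − 150) × 0.021) = 22500 / 4491 ≈ 5.01.

f/5.01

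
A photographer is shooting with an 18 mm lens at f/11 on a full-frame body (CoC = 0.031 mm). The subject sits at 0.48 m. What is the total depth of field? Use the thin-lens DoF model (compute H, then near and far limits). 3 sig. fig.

Hyperfocal distance H = f²/(N·c) + f = 18²/(11 × 0.031) + 18 = 324/0.341 + 18 ≈ 968.1 mm ≈ 0.968 m.
Near limit Dn = s·(H − f)/(H + s − 2f) = 480 × (968.1 − 18) / (968.1 + 480 − 2 × 18) = 480 × 950.1 / 1412.1 ≈ 322.96 mm.
Far limit Df = s·(H − f)/(H − s) = 480 × (968.1 − 18) / (968.1 − 480) = 480 × 950.1 / 488.1 ≈ 934.29 mm.
Depth of field = Df − Dn = 934.29 − 322.96 ≈ 611.33 mm ≈ 0.611 m.

0.611 m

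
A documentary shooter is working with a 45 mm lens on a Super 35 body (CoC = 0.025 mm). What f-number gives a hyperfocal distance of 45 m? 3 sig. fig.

Rearrange H = f²/(N·c) + f for N: N = f² / ((H − f)·c).
N = 45² / ((45000 − 45) × 0.025) = 2025 / 1124 ≈ 1.80.

f/1.80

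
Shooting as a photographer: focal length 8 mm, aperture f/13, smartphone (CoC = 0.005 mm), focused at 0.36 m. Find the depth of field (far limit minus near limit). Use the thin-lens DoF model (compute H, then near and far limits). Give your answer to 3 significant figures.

295 mm

Hyperfocal distance H = f²/(N·c) + f = 8²/(13 × 0.005) + 8 = 64/0.065 + 8 ≈ 992.6 mm ≈ 0.993 m.
Near limit Dn = s·(H − f)/(H + s − 2f) = 360 × (992.6 − 8) / (992.6 + 360 − 2 × 8) = 360 × 984.6 / 1336.6 ≈ 265.19 mm.
Far limit Df = s·(H − f)/(H − s) = 360 × (992.6 − 8) / (992.6 − 360) = 360 × 984.6 / 632.6 ≈ 560.31 mm.
Depth of field = Df − Dn = 560.31 − 265.19 ≈ 295.12 mm.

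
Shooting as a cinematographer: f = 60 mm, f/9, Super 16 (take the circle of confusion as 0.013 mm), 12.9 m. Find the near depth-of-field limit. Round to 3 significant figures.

9.10 m

Hyperfocal distance H = f²/(N·c) + f = 60²/(9 × 0.013) + 60 = 3600/0.117 + 60 ≈ 30829.2 mm ≈ 30.83 m.
Near limit Dn = s·(H − f)/(H + s − 2f) = 12900 × (30829.2 − 60) / (30829.2 + 12900 − 2 × 60) = 12900 × 30769.2 / 43609.2 ≈ 9101.8 mm ≈ 9.10 m.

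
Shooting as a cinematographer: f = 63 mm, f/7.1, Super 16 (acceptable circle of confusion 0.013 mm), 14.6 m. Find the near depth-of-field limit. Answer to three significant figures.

Hyperfocal distance H = f²/(N·c) + f = 63²/(7.1 × 0.013) + 63 = 3969/0.0923 + 63 ≈ 43064.1 mm ≈ 43.06 m.
Near limit Dn = s·(H − f)/(H + s − 2f) = 14600 × (43064.1 − 63) / (43064.1 + 14600 − 2 × 63) = 14600 × 43001.1 / 57538.1 ≈ 10911 mm ≈ 10.9 m.

10.9 m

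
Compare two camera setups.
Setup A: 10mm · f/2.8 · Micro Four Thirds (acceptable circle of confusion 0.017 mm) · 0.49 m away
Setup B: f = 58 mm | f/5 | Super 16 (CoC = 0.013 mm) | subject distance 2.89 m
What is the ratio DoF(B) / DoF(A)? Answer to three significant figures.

1.34

Setup A: H = 10²/(2.8×0.017) + 10 ≈ 2110.8 mm; DoF = Df − Dn = 635.11 − 398.87 ≈ 236.24 mm.
Setup B: H = 58²/(5×0.013) + 58 ≈ 51811.8 mm; DoF = Df − Dn = 3057.30 − 2740.06 ≈ 317.24 mm.
Ratio = 317.24 / 236.24 ≈ 1.34.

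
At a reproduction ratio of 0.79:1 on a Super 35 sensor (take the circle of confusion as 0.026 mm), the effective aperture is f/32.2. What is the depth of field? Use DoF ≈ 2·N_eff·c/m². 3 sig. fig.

At magnification m, DoF ≈ 2·N_eff·c/m² = 2 × 32.2 × 0.026 / 0.79² = 1.674 / 0.6241 ≈ 2.68 mm.

2.68 mm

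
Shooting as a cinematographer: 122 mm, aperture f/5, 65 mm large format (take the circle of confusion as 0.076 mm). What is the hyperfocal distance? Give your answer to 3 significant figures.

Hyperfocal distance H = f²/(N·c) + f = 122²/(5 × 0.076) + 122 = 14884/0.38 + 122 ≈ 39290.4 mm ≈ 39.3 m.

39.3 m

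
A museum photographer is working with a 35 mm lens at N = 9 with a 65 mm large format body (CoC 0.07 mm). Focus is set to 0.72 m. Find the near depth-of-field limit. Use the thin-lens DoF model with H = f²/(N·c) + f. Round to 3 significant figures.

Hyperfocal distance H = f²/(N·c) + f = 35²/(9 × 0.07) + 35 = 1225/0.63 + 35 ≈ 1979.4 mm ≈ 1.979 m.
Near limit Dn = s·(H − f)/(H + s − 2f) = 720 × (1979.4 − 35) / (1979.4 + 720 − 2 × 35) = 720 × 1944.4 / 2629.4 ≈ 532.43 mm ≈ 0.532 m.

0.532 m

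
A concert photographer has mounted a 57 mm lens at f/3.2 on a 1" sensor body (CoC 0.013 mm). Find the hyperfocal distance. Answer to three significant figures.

Hyperfocal distance H = f²/(N·c) + f = 57²/(3.2 × 0.013) + 57 = 3249/0.0416 + 57 ≈ 78158.0 mm ≈ 78.2 m.

78.2 m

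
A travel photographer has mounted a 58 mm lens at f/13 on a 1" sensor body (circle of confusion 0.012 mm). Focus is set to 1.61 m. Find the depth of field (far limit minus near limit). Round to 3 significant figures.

Hyperfocal distance H = f²/(N·c) + f = 58²/(13 × 0.012) + 58 = 3364/0.156 + 58 ≈ 21622.1 mm ≈ 21.62 m.
Near limit Dn = s·(H − f)/(H + s − 2f) = 1610 × (21622.1 − 58) / (21622.1 + 1610 − 2 × 58) = 1610 × 21564.1 / 23116.1 ≈ 1501.91 mm.
Far limit Df = s·(H − f)/(H − s) = 1610 × (21622.1 − 58) / (21622.1 − 1610) = 1610 × 21564.1 / 20012.1 ≈ 1734.86 mm.
Depth of field = Df − Dn = 1734.86 − 1501.91 ≈ 232.95 mm.

233 mm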